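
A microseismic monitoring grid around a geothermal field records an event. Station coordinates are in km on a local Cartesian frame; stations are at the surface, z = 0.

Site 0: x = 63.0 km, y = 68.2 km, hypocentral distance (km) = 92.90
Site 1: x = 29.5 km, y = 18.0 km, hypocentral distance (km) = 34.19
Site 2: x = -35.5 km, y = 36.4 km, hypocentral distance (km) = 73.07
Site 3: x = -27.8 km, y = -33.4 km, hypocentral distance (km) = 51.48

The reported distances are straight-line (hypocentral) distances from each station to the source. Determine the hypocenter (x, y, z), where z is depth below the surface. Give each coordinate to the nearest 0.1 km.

x ≈ 17.9 km, y ≈ -12.3 km, depth ≈ 10.8 km

Each station gives a sphere (x−x_i)² + (y−y_i)² + z² = d_i² (stations at z=0).
Subtracting the Site 0 sphere from Site 1 and Site 2: z² cancels, leaving linear equations in x and y:
-67.0 x − 100.4 y = 35.46
-197.0 x − 63.6 y = -2743.84
Solving: x ≈ 17.898, y ≈ -12.297 km (keep extra digits for the depth step; rounded: 17.9, -12.3).
Then from the Site 0 sphere: z² = 92.90² − (x − 63.0)² − (y − 68.2)² with x = 17.898, y = -12.297, so z ≈ 10.791 ≈ 10.8 km.
Check against Site 3 (with the unrounded solution): distance 51.48 ≈ 51.48 km. ✓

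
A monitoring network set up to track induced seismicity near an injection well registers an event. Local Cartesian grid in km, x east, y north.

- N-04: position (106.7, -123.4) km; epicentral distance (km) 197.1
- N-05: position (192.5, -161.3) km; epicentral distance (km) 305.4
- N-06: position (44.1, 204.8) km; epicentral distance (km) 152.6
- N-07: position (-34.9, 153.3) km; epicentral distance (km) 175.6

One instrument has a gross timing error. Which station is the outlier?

N-05

Solve using three stations at a time. Using N-04, N-06, N-07 (subtract circle equations pairwise → linear system) gives (x, y) ≈ (121.4, 73.2).
Distances from that point to each station vs reported:
  N-04: calculated 197.1 vs reported 197.1 → residual 0.0 km
  N-05: calculated 245.0 vs reported 305.4 → residual 60.4 km
  N-06: calculated 152.6 vs reported 152.6 → residual 0.0 km
  N-07: calculated 175.6 vs reported 175.6 → residual 0.0 km
N-04, N-06, N-07 are mutually consistent (residuals ≈ 0); N-05 is off by 60.4 km.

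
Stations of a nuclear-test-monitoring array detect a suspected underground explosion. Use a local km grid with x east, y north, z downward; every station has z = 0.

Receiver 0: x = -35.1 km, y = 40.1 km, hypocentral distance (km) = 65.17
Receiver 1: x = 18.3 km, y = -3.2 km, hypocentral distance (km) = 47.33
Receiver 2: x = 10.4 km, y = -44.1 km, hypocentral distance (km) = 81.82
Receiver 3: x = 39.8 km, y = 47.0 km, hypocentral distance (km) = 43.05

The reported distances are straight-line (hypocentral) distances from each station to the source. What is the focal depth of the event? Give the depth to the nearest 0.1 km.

Each station gives a sphere (x−x_i)² + (y−y_i)² + z² = d_i² (stations at z=0).
Subtracting the Receiver 0 sphere from Receiver 1 and Receiver 2: z² cancels, leaving linear equations in x and y:
106.8 x − 86.6 y = -487.89
91.0 x − 168.4 y = -3234.43
Solving: x ≈ 19.589, y ≈ 29.793 km (keep extra digits for the depth step; rounded: 19.6, 29.8).
Then from the Receiver 0 sphere: z² = 65.17² − (x + 35.1)² − (y − 40.1)² with x = 19.589, y = 29.793, so z ≈ 33.912 ≈ 33.9 km.

z ≈ 33.9 km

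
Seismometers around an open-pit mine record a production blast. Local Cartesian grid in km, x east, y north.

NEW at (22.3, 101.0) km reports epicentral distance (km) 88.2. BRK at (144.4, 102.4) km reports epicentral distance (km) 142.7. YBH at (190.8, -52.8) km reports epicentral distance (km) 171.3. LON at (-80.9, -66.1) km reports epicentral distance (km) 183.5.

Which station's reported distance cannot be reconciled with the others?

LON

Solve using three stations at a time. Using NEW, BRK, YBH (subtract circle equations pairwise → linear system) gives (x, y) ≈ (32.8, 13.4).
Distances from that point to each station vs reported:
  NEW: calculated 88.2 vs reported 88.2 → residual 0.0 km
  BRK: calculated 142.7 vs reported 142.7 → residual 0.0 km
  YBH: calculated 171.3 vs reported 171.3 → residual 0.0 km
  LON: calculated 138.8 vs reported 183.5 → residual 44.7 km
NEW, BRK, YBH are mutually consistent (residuals ≈ 0); LON is off by 44.7 km.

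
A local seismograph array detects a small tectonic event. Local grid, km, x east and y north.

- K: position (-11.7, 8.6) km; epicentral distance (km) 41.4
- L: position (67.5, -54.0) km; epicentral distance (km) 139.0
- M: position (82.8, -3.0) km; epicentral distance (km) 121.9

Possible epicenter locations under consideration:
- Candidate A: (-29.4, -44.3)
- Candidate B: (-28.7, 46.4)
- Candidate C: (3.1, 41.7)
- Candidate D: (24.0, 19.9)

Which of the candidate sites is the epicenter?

Candidate B

For each candidate, compare |candidate − station| to the reported distance:
Candidate A: residuals K 14.4, L 41.6, M 2.3 → max 41.6 km
Candidate B: residuals K 0.0, L 0.0, M 0.1 → max 0.1 km
Candidate C: residuals K 5.1, L 23.6, M 30.5 → max 30.5 km
Candidate D: residuals K 4.0, L 53.2, M 58.8 → max 58.8 km
Only Candidate B has all residuals ≈ 0.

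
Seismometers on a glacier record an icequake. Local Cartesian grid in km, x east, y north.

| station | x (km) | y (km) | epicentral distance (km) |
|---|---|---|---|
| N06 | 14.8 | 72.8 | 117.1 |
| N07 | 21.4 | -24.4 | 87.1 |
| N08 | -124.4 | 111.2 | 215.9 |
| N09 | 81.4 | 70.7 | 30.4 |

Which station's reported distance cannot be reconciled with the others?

N06

Solve using three stations at a time. Using N07, N08, N09 (subtract circle equations pairwise → linear system) gives (x, y) ≈ (79.6, 40.4).
Distances from that point to each station vs reported:
  N06: calculated 72.4 vs reported 117.1 → residual 44.7 km
  N07: calculated 87.1 vs reported 87.1 → residual 0.0 km
  N08: calculated 215.9 vs reported 215.9 → residual 0.0 km
  N09: calculated 30.3 vs reported 30.4 → residual 0.1 km
N07, N08, N09 are mutually consistent (residuals ≈ 0); N06 is off by 44.7 km.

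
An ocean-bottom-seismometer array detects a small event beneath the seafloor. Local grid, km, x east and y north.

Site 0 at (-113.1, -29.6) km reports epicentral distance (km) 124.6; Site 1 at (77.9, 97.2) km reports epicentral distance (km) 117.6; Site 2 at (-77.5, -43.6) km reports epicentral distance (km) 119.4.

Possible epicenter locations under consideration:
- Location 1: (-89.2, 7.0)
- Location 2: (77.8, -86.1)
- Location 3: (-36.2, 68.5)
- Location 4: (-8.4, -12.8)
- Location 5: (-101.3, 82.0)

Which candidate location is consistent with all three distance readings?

For each candidate, compare |candidate − station| to the reported distance:
Location 1: residuals Site 0 80.9, Site 1 72.3, Site 2 67.5 → max 80.9 km
Location 2: residuals Site 0 74.5, Site 1 65.7, Site 2 41.6 → max 74.5 km
Location 3: residuals Site 0 0.0, Site 1 0.1, Site 2 0.1 → max 0.1 km
Location 4: residuals Site 0 18.6, Site 1 22.2, Site 2 43.7 → max 43.7 km
Location 5: residuals Site 0 12.4, Site 1 62.2, Site 2 8.4 → max 62.2 km
Only Location 3 has all residuals ≈ 0.

Location 3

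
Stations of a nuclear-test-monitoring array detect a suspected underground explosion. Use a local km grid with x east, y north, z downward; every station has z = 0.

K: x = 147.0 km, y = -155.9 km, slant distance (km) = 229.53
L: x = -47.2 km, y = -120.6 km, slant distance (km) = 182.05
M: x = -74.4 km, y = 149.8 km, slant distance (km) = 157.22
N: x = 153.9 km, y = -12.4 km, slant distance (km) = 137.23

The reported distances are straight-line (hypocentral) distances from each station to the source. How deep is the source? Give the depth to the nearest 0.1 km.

Each station gives a sphere (x−x_i)² + (y−y_i)² + z² = d_i² (stations at z=0).
Subtracting the K sphere from L and M: z² cancels, leaving linear equations in x and y:
-388.4 x + 70.6 y = -9599.79
-442.8 x + 611.4 y = 10027.48
Solving: x ≈ 31.897, y ≈ 39.502 km (keep extra digits for the depth step; rounded: 31.9, 39.5).
Then from the K sphere: z² = 229.53² − (x − 147.0)² − (y + 155.9)² with x = 31.897, y = 39.502, so z ≈ 35.403 ≈ 35.4 km.
Check against N (with the unrounded solution): distance 137.23 ≈ 137.23 km. ✓

35.4 km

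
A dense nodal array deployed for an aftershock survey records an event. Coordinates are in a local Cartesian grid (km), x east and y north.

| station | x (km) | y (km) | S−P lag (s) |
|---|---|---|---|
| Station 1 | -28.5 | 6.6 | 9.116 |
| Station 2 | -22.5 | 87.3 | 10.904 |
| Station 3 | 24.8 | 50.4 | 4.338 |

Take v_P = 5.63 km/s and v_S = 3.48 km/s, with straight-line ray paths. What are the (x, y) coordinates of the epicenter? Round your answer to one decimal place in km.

Distance from S−P lag: d = Δt · v_P v_S / (v_P − v_S) = Δt · (5.63·3.48)/(5.63−3.48) ≈ 9.1127·Δt.
So d_Station 1 = 83.07, d_Station 2 = 99.37, d_Station 3 = 39.53 km.
Circle about each station: (x + 28.5)² + (y − 6.6)² = 83.07²; (x + 22.5)² + (y − 87.3)² = 99.37²; (x − 24.8)² + (y − 50.4)² = 39.53².
Subtracting the Station 1 equation from the Station 2 and Station 3 equations removes the quadratic terms:
12.0 x + 161.4 y = 4297.96
106.6 x + 87.6 y = 7637.39
Solving the 2×2 system: x ≈ 53.0, y ≈ 22.7 km.

x ≈ 53.0 km, y ≈ 22.7 km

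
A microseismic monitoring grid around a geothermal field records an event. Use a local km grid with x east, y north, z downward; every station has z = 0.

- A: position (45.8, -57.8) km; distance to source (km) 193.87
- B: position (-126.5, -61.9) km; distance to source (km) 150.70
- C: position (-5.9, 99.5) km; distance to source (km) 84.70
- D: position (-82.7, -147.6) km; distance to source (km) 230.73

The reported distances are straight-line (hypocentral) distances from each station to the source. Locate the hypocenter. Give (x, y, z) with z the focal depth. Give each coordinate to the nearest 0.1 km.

x ≈ -86.9 km, y ≈ 82.4 km, depth ≈ 17.9 km

Each station gives a sphere (x−x_i)² + (y−y_i)² + z² = d_i² (stations at z=0).
Subtracting the A sphere from B and C: z² cancels, leaving linear equations in x and y:
-344.6 x − 8.2 y = 29270.47
-103.4 x + 314.6 y = 34908.07
Solving: x ≈ -86.901, y ≈ 82.398 km (keep extra digits for the depth step; rounded: -86.9, 82.4).
Then from the A sphere: z² = 193.87² − (x − 45.8)² − (y + 57.8)² with x = -86.901, y = 82.398, so z ≈ 17.904 ≈ 17.9 km.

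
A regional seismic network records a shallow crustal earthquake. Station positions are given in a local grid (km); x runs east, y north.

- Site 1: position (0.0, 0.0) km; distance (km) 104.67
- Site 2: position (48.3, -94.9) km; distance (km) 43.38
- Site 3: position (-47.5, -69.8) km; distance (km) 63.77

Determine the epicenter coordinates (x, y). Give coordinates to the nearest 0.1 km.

Circle about each station: x² + y² = 104.67²; (x − 48.3)² + (y + 94.9)² = 43.38²; (x + 47.5)² + (y + 69.8)² = 63.77².
Subtracting pairs of circle equations eliminates x²+y² and gives linear equations (the radical axes):
96.6 x − 189.8 y = 20412.88
-95.0 x − 139.6 y = 14017.49
Solving the 2×2 system: x ≈ 6.0, y ≈ -104.5 km.

(6.0, -104.5)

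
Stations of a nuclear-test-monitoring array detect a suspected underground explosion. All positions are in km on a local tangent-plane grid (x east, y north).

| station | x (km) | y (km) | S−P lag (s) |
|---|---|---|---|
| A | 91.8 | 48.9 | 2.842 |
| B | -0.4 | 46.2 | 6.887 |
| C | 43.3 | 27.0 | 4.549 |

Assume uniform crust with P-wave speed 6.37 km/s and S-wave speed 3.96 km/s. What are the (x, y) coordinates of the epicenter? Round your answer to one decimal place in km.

x ≈ 68.5 km, y ≈ 67.4 km

Distance from S−P lag: d = Δt · v_P v_S / (v_P − v_S) = Δt · (6.37·3.96)/(6.37−3.96) ≈ 10.4669·Δt.
So d_A = 29.75, d_B = 72.09, d_C = 47.61 km.
Circle about each station: (x − 91.8)² + (y − 48.9)² = 29.75²; (x + 0.4)² + (y − 46.2)² = 72.09²; (x − 43.3)² + (y − 27.0)² = 47.61².
Subtracting pairs of circle equations eliminates x²+y² and gives linear equations (the radical axes):
-184.4 x − 5.4 y = -12995.76
-97.0 x − 43.8 y = -9596.21
Solving the 2×2 system: x ≈ 68.5, y ≈ 67.4 km.
Check against A (with the unrounded x, y): √((x − 91.8)²+(y − 48.9)²) = 29.74 ≈ 29.75 km. ✓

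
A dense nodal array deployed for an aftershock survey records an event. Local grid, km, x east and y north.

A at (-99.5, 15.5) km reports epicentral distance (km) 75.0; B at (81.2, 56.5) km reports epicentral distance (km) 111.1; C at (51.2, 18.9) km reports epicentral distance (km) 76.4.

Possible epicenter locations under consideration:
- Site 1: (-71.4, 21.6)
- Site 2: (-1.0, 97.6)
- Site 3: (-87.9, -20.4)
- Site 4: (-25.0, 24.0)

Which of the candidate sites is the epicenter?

Site 4

For each candidate, compare |candidate − station| to the reported distance:
Site 1: residuals A 46.2, B 45.4, C 46.2 → max 46.2 km
Site 2: residuals A 53.2, B 19.2, C 18.0 → max 53.2 km
Site 3: residuals A 37.3, B 74.7, C 68.1 → max 74.7 km
Site 4: residuals A 0.0, B 0.0, C 0.0 → max 0.0 km
Only Site 4 has all residuals ≈ 0.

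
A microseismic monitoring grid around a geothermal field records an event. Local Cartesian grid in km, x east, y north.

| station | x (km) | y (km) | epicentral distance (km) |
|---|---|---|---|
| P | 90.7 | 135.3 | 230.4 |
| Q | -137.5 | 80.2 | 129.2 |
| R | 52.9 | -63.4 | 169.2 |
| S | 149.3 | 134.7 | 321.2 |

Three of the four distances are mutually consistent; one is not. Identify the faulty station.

P

Solve using three stations at a time. Using Q, R, S (subtract circle equations pairwise → linear system) gives (x, y) ≈ (-115.5, -47.1).
Distances from that point to each station vs reported:
  P: calculated 275.3 vs reported 230.4 → residual 44.9 km
  Q: calculated 129.2 vs reported 129.2 → residual 0.0 km
  R: calculated 169.2 vs reported 169.2 → residual 0.0 km
  S: calculated 321.2 vs reported 321.2 → residual 0.0 km
Q, R, S are mutually consistent (residuals ≈ 0); P is off by 44.9 km.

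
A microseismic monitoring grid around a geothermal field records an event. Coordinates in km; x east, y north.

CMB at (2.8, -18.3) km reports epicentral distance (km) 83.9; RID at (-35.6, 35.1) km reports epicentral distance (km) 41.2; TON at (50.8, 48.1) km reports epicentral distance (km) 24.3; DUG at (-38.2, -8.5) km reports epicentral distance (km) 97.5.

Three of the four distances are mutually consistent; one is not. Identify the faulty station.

RID

Solve using three stations at a time. Using CMB, TON, DUG (subtract circle equations pairwise → linear system) gives (x, y) ≈ (30.2, 61.0).
Distances from that point to each station vs reported:
  CMB: calculated 83.9 vs reported 83.9 → residual 0.0 km
  RID: calculated 70.7 vs reported 41.2 → residual 29.5 km
  TON: calculated 24.3 vs reported 24.3 → residual 0.0 km
  DUG: calculated 97.5 vs reported 97.5 → residual 0.0 km
CMB, TON, DUG are mutually consistent (residuals ≈ 0); RID is off by 29.5 km.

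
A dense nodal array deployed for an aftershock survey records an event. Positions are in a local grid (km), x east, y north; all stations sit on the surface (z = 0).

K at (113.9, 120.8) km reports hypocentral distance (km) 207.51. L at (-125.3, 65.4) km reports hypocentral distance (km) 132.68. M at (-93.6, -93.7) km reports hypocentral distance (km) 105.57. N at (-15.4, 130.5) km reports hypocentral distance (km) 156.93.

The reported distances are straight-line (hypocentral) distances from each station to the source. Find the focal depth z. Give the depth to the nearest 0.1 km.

Each station gives a sphere (x−x_i)² + (y−y_i)² + z² = d_i² (stations at z=0).
Subtracting the K sphere from L and M: z² cancels, leaving linear equations in x and y:
-478.4 x − 110.8 y = 17867.82
-415.0 x − 429.0 y = 21890.18
Solving: x ≈ -32.903, y ≈ -19.197 km (keep extra digits for the depth step; rounded: -32.9, -19.2).
Then from the K sphere: z² = 207.51² − (x − 113.9)² − (y − 120.8)² with x = -32.903, y = -19.197, so z ≈ 43.705 ≈ 43.7 km.
Check against N (with the unrounded solution): distance 156.93 ≈ 156.93 km. ✓

depth ≈ 43.7 km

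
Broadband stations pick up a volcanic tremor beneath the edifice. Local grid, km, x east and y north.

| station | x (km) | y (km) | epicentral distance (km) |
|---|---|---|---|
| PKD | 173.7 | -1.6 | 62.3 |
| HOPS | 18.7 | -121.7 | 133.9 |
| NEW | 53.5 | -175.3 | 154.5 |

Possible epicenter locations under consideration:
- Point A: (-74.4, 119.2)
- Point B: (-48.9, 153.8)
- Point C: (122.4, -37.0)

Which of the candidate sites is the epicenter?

Point C

For each candidate, compare |candidate − station| to the reported distance:
Point A: residuals PKD 213.6, HOPS 124.4, NEW 166.6 → max 213.6 km
Point B: residuals PKD 209.2, HOPS 149.8, NEW 190.2 → max 209.2 km
Point C: residuals PKD 0.0, HOPS 0.0, NEW 0.0 → max 0.0 km
Only Point C has all residuals ≈ 0.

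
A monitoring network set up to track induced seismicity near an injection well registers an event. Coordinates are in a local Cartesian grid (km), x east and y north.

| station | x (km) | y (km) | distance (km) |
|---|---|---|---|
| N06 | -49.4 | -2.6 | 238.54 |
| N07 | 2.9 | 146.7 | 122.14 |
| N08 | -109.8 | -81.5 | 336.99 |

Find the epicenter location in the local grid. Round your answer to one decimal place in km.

x ≈ 124.2 km, y ≈ 161.0 km

Circle about each station: (x + 49.4)² + (y + 2.6)² = 238.54²; (x − 2.9)² + (y − 146.7)² = 122.14²; (x + 109.8)² + (y + 81.5)² = 336.99².
Subtracting the N06 equation from the N07 and N08 equations removes the quadratic terms:
104.6 x + 298.6 y = 61065.33
-120.8 x − 157.8 y = -40409.76
Solving the 2×2 system: x ≈ 124.2, y ≈ 161.0 km.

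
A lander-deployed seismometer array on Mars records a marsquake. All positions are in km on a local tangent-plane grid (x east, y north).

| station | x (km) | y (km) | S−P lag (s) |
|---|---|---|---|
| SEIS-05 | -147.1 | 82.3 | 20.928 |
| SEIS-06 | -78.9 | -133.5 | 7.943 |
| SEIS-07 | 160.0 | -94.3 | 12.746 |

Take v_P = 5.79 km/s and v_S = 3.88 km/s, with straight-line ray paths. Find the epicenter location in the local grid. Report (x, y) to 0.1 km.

Distance from S−P lag: d = Δt · v_P v_S / (v_P − v_S) = Δt · (5.79·3.88)/(5.79−3.88) ≈ 11.7619·Δt.
So d_SEIS-05 = 246.15, d_SEIS-06 = 93.42, d_SEIS-07 = 149.92 km.
Circle about each station: (x + 147.1)² + (y − 82.3)² = 246.15²; (x + 78.9)² + (y + 133.5)² = 93.42²; (x − 160.0)² + (y + 94.3)² = 149.92².
Subtracting the SEIS-05 equation from the SEIS-06 and SEIS-07 equations removes the quadratic terms:
136.4 x − 431.6 y = 47498.29
614.2 x − 353.2 y = 44194.61
Solving the 2×2 system: x ≈ 10.6, y ≈ -106.7 km.
Check against SEIS-05 (with the unrounded x, y): √((x + 147.1)²+(y − 82.3)²) = 246.15 ≈ 246.15 km. ✓

x ≈ 10.6 km, y ≈ -106.7 km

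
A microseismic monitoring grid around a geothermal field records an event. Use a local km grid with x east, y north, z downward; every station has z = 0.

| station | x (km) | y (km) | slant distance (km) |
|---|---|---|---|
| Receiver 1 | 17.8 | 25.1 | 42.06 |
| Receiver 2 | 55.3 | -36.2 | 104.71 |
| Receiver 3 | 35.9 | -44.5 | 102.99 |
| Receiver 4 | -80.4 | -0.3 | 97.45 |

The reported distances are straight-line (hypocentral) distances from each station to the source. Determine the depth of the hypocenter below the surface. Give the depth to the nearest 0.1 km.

31.0 km

Each station gives a sphere (x−x_i)² + (y−y_i)² + z² = d_i² (stations at z=0).
Subtracting the Receiver 1 sphere from Receiver 2 and Receiver 3: z² cancels, leaving linear equations in x and y:
75.0 x − 122.6 y = -5773.46
36.2 x − 139.2 y = -6515.69
Solving: x ≈ -0.807, y ≈ 46.598 km (keep extra digits for the depth step; rounded: -0.8, 46.6).
Then from the Receiver 1 sphere: z² = 42.06² − (x − 17.8)² − (y − 25.1)² with x = -0.807, y = 46.598, so z ≈ 30.995 ≈ 31.0 km.
Check against Receiver 4 (with the unrounded solution): distance 97.44 ≈ 97.45 km. ✓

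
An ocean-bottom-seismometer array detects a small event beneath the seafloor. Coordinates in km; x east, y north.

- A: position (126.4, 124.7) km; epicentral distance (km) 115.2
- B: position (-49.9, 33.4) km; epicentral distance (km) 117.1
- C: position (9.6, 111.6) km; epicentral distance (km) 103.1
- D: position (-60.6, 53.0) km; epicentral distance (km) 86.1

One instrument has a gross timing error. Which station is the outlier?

D

Solve using three stations at a time. Using A, B, C (subtract circle equations pairwise → linear system) gives (x, y) ≈ (67.0, 25.9).
Distances from that point to each station vs reported:
  A: calculated 115.3 vs reported 115.2 → residual 0.1 km
  B: calculated 117.2 vs reported 117.1 → residual 0.1 km
  C: calculated 103.2 vs reported 103.1 → residual 0.1 km
  D: calculated 130.5 vs reported 86.1 → residual 44.4 km
A, B, C are mutually consistent (residuals ≈ 0); D is off by 44.4 km.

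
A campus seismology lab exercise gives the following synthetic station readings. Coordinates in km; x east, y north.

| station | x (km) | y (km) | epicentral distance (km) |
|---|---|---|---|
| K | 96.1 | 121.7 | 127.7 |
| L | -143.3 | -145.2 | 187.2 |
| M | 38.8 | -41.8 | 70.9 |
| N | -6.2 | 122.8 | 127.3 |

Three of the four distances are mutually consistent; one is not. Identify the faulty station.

Solve using three stations at a time. Using L, M, N (subtract circle equations pairwise → linear system) gives (x, y) ≈ (-20.9, -3.6).
Distances from that point to each station vs reported:
  K: calculated 171.4 vs reported 127.7 → residual 43.7 km
  L: calculated 187.2 vs reported 187.2 → residual 0.0 km
  M: calculated 70.8 vs reported 70.9 → residual 0.1 km
  N: calculated 127.3 vs reported 127.3 → residual 0.0 km
L, M, N are mutually consistent (residuals ≈ 0); K is off by 43.7 km.

K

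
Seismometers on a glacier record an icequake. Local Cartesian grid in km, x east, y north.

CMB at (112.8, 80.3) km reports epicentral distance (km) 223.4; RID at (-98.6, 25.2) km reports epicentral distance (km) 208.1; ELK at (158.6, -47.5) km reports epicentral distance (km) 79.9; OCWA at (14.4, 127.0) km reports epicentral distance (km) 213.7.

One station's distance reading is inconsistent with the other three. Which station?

CMB

Solve using three stations at a time. Using RID, ELK, OCWA (subtract circle equations pairwise → linear system) gives (x, y) ≈ (83.7, -75.1).
Distances from that point to each station vs reported:
  CMB: calculated 158.1 vs reported 223.4 → residual 65.3 km
  RID: calculated 208.1 vs reported 208.1 → residual 0.0 km
  ELK: calculated 79.8 vs reported 79.9 → residual 0.1 km
  OCWA: calculated 213.7 vs reported 213.7 → residual 0.0 km
RID, ELK, OCWA are mutually consistent (residuals ≈ 0); CMB is off by 65.3 km.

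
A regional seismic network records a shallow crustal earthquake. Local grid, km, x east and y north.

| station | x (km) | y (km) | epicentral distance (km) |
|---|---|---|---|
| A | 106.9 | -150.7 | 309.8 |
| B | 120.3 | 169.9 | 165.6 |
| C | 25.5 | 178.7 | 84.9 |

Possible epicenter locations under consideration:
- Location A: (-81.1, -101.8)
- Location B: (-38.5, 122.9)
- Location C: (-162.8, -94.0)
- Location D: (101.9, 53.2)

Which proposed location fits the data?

Location B

For each candidate, compare |candidate − station| to the reported distance:
Location A: residuals A 115.5, B 172.6, C 215.2 → max 215.2 km
Location B: residuals A 0.0, B 0.0, C 0.0 → max 0.0 km
Location C: residuals A 34.2, B 221.4, C 246.5 → max 246.5 km
Location D: residuals A 105.8, B 47.5, C 62.0 → max 105.8 km
Only Location B has all residuals ≈ 0.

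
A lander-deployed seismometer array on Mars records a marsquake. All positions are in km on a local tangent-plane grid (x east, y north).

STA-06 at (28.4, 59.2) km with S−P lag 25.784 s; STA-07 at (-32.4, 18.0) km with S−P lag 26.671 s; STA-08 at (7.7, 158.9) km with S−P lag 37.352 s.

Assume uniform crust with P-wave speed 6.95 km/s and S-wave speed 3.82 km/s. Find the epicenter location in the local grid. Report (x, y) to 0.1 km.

(139.3, -129.3)

Distance from S−P lag: d = Δt · v_P v_S / (v_P − v_S) = Δt · (6.95·3.82)/(6.95−3.82) ≈ 8.4821·Δt.
So d_STA-06 = 218.70, d_STA-07 = 226.23, d_STA-08 = 316.82 km.
Circle about each station: (x − 28.4)² + (y − 59.2)² = 218.70²; (x + 32.4)² + (y − 18.0)² = 226.23²; (x − 7.7)² + (y − 158.9)² = 316.82².
Subtracting the STA-06 equation from the STA-07 and STA-08 equations removes the quadratic terms:
-121.6 x − 82.4 y = -6287.76
-41.4 x + 199.4 y = -31547.92
Solving the 2×2 system: x ≈ 139.3, y ≈ -129.3 km.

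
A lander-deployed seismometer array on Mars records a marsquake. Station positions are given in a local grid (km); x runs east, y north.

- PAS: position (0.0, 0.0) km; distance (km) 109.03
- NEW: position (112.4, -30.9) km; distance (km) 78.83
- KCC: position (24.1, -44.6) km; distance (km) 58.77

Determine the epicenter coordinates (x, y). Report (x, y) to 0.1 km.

Circle about each station: x² + y² = 109.03²; (x − 112.4)² + (y + 30.9)² = 78.83²; (x − 24.1)² + (y + 44.6)² = 58.77².
Subtracting pairs of circle equations eliminates x²+y² and gives linear equations (the radical axes):
224.8 x − 61.8 y = 19261.94
48.2 x − 89.2 y = 11003.60
Solving the 2×2 system: x ≈ 60.8, y ≈ -90.5 km.
Check against PAS (with the unrounded x, y): √(x²+y²) = 109.03 ≈ 109.03 km. ✓

x ≈ 60.8 km, y ≈ -90.5 km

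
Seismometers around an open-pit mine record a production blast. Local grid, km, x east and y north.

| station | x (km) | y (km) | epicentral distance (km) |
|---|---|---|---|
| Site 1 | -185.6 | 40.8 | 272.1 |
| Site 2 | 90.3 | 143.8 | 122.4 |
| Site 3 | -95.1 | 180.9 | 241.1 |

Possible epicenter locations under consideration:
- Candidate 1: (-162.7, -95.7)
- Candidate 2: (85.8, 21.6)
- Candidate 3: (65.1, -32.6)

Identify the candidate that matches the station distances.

For each candidate, compare |candidate − station| to the reported distance:
Candidate 1: residuals Site 1 133.7, Site 2 226.0, Site 3 43.6 → max 226.0 km
Candidate 2: residuals Site 1 0.0, Site 2 0.1, Site 3 0.1 → max 0.1 km
Candidate 3: residuals Site 1 10.9, Site 2 55.8, Site 3 25.8 → max 55.8 km
Only Candidate 2 has all residuals ≈ 0.

Candidate 2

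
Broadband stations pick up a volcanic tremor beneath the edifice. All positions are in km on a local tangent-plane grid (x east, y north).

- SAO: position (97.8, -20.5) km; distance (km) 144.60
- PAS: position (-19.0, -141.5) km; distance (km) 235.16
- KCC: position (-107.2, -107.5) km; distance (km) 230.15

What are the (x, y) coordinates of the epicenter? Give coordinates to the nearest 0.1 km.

(7.2, 92.2)

Circle about each station: (x − 97.8)² + (y + 20.5)² = 144.60²; (x + 19.0)² + (y + 141.5)² = 235.16²; (x + 107.2)² + (y + 107.5)² = 230.15².
Subtracting the SAO equation from the PAS and KCC equations removes the quadratic terms:
-233.6 x − 242.0 y = -23992.91
-410.0 x − 174.0 y = -18996.86
Solving the 2×2 system: x ≈ 7.2, y ≈ 92.2 km.
Check against SAO (with the unrounded x, y): √((x − 97.8)²+(y + 20.5)²) = 144.58 ≈ 144.60 km. ✓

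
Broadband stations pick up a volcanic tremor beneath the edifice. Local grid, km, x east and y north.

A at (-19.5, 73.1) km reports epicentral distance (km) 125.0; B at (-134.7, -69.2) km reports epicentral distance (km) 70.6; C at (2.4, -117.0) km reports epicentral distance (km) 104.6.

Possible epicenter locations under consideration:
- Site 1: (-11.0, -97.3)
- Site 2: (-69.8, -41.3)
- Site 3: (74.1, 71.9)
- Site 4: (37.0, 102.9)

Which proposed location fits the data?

Site 2

For each candidate, compare |candidate − station| to the reported distance:
Site 1: residuals A 45.6, B 56.3, C 80.8 → max 80.8 km
Site 2: residuals A 0.0, B 0.0, C 0.0 → max 0.0 km
Site 3: residuals A 31.4, B 181.4, C 97.4 → max 181.4 km
Site 4: residuals A 61.1, B 172.5, C 118.0 → max 172.5 km
Only Site 2 has all residuals ≈ 0.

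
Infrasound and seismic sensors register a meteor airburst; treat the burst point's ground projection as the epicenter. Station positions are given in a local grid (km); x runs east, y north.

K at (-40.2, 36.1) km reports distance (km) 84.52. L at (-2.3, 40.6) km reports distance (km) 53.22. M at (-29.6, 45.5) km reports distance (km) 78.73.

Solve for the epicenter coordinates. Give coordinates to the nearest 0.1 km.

(39.3, 7.4)

Circle about each station: (x + 40.2)² + (y − 36.1)² = 84.52²; (x + 2.3)² + (y − 40.6)² = 53.22²; (x + 29.6)² + (y − 45.5)² = 78.73².
Subtracting pairs of circle equations eliminates x²+y² and gives linear equations (the radical axes):
75.8 x + 9.0 y = 3045.66
21.2 x + 18.8 y = 972.38
Solving the 2×2 system: x ≈ 39.3, y ≈ 7.4 km.
Check against K (with the unrounded x, y): √((x + 40.2)²+(y − 36.1)²) = 84.52 ≈ 84.52 km. ✓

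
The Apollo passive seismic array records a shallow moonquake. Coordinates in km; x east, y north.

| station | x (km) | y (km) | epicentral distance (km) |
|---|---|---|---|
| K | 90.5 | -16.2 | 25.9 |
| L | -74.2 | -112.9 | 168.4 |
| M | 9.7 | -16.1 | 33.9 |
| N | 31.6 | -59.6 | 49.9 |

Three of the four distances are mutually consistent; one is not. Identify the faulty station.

Solve using three stations at a time. Using K, L, N (subtract circle equations pairwise → linear system) gives (x, y) ≈ (76.8, -38.3).
Distances from that point to each station vs reported:
  K: calculated 26.0 vs reported 25.9 → residual 0.1 km
  L: calculated 168.4 vs reported 168.4 → residual 0.0 km
  M: calculated 70.7 vs reported 33.9 → residual 36.8 km
  N: calculated 50.0 vs reported 49.9 → residual 0.1 km
K, L, N are mutually consistent (residuals ≈ 0); M is off by 36.8 km.

M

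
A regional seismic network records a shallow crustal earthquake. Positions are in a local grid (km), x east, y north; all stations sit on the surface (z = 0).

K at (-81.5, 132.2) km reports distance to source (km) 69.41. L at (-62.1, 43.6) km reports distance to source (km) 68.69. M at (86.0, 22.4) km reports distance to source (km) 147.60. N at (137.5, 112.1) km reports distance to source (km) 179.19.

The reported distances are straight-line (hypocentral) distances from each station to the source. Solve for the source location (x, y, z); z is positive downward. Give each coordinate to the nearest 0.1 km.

(-36.8, 95.0, 37.9)

Each station gives a sphere (x−x_i)² + (y−y_i)² + z² = d_i² (stations at z=0).
Subtracting the K sphere from L and M: z² cancels, leaving linear equations in x and y:
38.8 x − 177.2 y = -18262.29
335.0 x − 219.6 y = -33189.34
Solving: x ≈ -36.796, y ≈ 95.003 km (keep extra digits for the depth step; rounded: -36.8, 95.0).
Then from the K sphere: z² = 69.41² − (x + 81.5)² − (y − 132.2)² with x = -36.796, y = 95.003, so z ≈ 37.890 ≈ 37.9 km.
Check against N (with the unrounded solution): distance 179.18 ≈ 179.19 km. ✓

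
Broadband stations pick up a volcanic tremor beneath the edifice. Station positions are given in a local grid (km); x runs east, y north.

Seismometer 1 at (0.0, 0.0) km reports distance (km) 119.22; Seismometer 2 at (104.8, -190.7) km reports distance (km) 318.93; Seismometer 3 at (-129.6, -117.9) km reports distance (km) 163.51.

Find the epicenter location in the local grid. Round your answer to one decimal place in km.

Circle about each station: x² + y² = 119.22²; (x − 104.8)² + (y + 190.7)² = 318.93²; (x + 129.6)² + (y + 117.9)² = 163.51².
Subtracting the Seismometer 1 equation from the Seismometer 2 and Seismometer 3 equations removes the quadratic terms:
209.6 x − 381.4 y = -40153.41
-259.2 x − 235.8 y = 18174.46
Solving the 2×2 system: x ≈ -110.6, y ≈ 44.5 km.

x ≈ -110.6 km, y ≈ 44.5 km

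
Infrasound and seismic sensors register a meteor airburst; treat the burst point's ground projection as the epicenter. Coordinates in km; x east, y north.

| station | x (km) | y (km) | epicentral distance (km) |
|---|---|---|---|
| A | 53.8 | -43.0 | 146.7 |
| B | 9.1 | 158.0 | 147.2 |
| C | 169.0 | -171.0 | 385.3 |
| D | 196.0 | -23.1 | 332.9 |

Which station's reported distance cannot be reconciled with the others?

A

Solve using three stations at a time. Using B, C, D (subtract circle equations pairwise → linear system) gives (x, y) ≈ (-118.8, 85.2).
Distances from that point to each station vs reported:
  A: calculated 215.0 vs reported 146.7 → residual 68.3 km
  B: calculated 147.2 vs reported 147.2 → residual 0.0 km
  C: calculated 385.3 vs reported 385.3 → residual 0.0 km
  D: calculated 332.9 vs reported 332.9 → residual 0.0 km
B, C, D are mutually consistent (residuals ≈ 0); A is off by 68.3 km.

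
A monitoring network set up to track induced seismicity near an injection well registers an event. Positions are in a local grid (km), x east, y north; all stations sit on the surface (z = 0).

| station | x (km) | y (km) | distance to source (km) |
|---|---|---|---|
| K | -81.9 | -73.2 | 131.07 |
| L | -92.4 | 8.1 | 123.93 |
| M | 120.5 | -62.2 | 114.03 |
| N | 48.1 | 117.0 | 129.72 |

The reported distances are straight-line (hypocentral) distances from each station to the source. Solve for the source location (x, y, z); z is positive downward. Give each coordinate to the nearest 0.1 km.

(26.3, -6.7, 32.4)

Each station gives a sphere (x−x_i)² + (y−y_i)² + z² = d_i² (stations at z=0).
Subtracting the K sphere from L and M: z² cancels, leaving linear equations in x and y:
-21.0 x + 162.6 y = -1641.78
404.8 x + 22.0 y = 10499.74
Solving: x ≈ 26.302, y ≈ -6.700 km (keep extra digits for the depth step; rounded: 26.3, -6.7).
Then from the K sphere: z² = 131.07² − (x + 81.9)² − (y + 73.2)² with x = 26.302, y = -6.700, so z ≈ 32.395 ≈ 32.4 km.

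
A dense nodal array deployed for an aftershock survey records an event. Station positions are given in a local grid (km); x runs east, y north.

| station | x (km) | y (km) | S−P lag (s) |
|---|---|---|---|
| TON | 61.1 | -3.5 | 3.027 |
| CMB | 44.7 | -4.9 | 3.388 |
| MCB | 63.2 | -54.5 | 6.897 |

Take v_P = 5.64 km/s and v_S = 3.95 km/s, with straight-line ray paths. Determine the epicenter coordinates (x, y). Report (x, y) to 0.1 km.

61.7 km east, 36.4 km north

Distance from S−P lag: d = Δt · v_P v_S / (v_P − v_S) = Δt · (5.64·3.95)/(5.64−3.95) ≈ 13.1822·Δt.
So d_TON = 39.90, d_CMB = 44.66, d_MCB = 90.92 km.
Circle about each station: (x − 61.1)² + (y + 3.5)² = 39.90²; (x − 44.7)² + (y + 4.9)² = 44.66²; (x − 63.2)² + (y + 54.5)² = 90.92².
Subtracting the TON equation from the CMB and MCB equations removes the quadratic terms:
-32.8 x − 2.8 y = -2125.87
4.2 x − 102.0 y = -3455.41
Solving the 2×2 system: x ≈ 61.7, y ≈ 36.4 km.
Check against TON (with the unrounded x, y): √((x − 61.1)²+(y + 3.5)²) = 39.92 ≈ 39.90 km. ✓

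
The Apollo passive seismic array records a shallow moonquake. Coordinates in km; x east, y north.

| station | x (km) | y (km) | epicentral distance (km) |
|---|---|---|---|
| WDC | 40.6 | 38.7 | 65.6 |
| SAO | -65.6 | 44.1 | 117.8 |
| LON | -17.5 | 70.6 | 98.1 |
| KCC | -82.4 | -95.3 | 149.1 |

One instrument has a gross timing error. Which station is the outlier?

Solve using three stations at a time. Using SAO, LON, KCC (subtract circle equations pairwise → linear system) gives (x, y) ≈ (39.4, -9.3).
Distances from that point to each station vs reported:
  WDC: calculated 48.0 vs reported 65.6 → residual 17.6 km
  SAO: calculated 117.8 vs reported 117.8 → residual 0.0 km
  LON: calculated 98.1 vs reported 98.1 → residual 0.0 km
  KCC: calculated 149.1 vs reported 149.1 → residual 0.0 km
SAO, LON, KCC are mutually consistent (residuals ≈ 0); WDC is off by 17.6 km.

WDC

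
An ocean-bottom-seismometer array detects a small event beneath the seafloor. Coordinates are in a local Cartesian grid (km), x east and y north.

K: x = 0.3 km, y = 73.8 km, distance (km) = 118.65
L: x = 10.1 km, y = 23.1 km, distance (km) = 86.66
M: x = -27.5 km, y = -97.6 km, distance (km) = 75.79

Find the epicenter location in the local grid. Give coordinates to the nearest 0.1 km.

Circle about each station: (x − 0.3)² + (y − 73.8)² = 118.65²; (x − 10.1)² + (y − 23.1)² = 86.66²; (x + 27.5)² + (y + 97.6)² = 75.79².
Subtracting pairs of circle equations eliminates x²+y² and gives linear equations (the radical axes):
19.6 x − 101.4 y = 1756.96
-55.6 x − 342.8 y = 13169.18
Solving the 2×2 system: x ≈ -59.3, y ≈ -28.8 km.

x ≈ -59.3 km, y ≈ -28.8 km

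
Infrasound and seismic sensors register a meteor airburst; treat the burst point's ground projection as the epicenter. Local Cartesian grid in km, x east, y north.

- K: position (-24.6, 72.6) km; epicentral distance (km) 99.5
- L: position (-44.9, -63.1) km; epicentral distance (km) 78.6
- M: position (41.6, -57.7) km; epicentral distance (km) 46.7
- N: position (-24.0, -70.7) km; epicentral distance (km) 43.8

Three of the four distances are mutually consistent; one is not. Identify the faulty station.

N

Solve using three stations at a time. Using K, L, M (subtract circle equations pairwise → linear system) gives (x, y) ≈ (18.7, -17.0).
Distances from that point to each station vs reported:
  K: calculated 99.5 vs reported 99.5 → residual 0.0 km
  L: calculated 78.6 vs reported 78.6 → residual 0.0 km
  M: calculated 46.7 vs reported 46.7 → residual 0.0 km
  N: calculated 68.7 vs reported 43.8 → residual 24.9 km
K, L, M are mutually consistent (residuals ≈ 0); N is off by 24.9 km.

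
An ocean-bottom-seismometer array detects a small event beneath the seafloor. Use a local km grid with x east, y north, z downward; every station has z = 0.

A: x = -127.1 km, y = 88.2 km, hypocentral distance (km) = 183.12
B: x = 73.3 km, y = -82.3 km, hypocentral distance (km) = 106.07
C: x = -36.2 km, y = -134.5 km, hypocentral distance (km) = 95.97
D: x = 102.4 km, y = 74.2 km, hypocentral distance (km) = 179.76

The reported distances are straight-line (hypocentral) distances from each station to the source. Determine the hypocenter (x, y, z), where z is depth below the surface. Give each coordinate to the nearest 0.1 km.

Each station gives a sphere (x−x_i)² + (y−y_i)² + z² = d_i² (stations at z=0).
Subtracting the A sphere from B and C: z² cancels, leaving linear equations in x and y:
400.8 x − 341.0 y = 10494.62
181.8 x − 445.4 y = 19789.73
Solving: x ≈ -17.799, y ≈ -51.696 km (keep extra digits for the depth step; rounded: -17.8, -51.7).
Then from the A sphere: z² = 183.12² − (x + 127.1)² − (y − 88.2)² with x = -17.799, y = -51.696, so z ≈ 44.892 ≈ 44.9 km.

x ≈ -17.8 km, y ≈ -51.7 km, depth ≈ 44.9 km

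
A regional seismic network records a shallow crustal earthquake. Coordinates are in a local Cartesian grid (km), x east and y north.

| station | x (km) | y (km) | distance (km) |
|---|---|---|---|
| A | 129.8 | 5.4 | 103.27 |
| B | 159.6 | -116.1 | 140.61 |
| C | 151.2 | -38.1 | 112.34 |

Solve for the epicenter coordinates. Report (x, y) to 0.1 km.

Circle about each station: (x − 129.8)² + (y − 5.4)² = 103.27²; (x − 159.6)² + (y + 116.1)² = 140.61²; (x − 151.2)² + (y + 38.1)² = 112.34².
Subtracting pairs of circle equations eliminates x²+y² and gives linear equations (the radical axes):
59.6 x − 243.0 y = 12967.69
42.8 x − 87.0 y = 5480.27
Solving the 2×2 system: x ≈ 39.0, y ≈ -43.8 km.
Check against A (with the unrounded x, y): √((x − 129.8)²+(y − 5.4)²) = 103.25 ≈ 103.27 km. ✓

(39.0, -43.8)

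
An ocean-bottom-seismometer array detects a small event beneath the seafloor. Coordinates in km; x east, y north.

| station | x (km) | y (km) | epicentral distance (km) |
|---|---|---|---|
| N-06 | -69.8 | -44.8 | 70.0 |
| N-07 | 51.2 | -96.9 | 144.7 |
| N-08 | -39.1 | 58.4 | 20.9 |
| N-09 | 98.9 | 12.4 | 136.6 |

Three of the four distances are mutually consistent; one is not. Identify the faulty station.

N-08

Solve using three stations at a time. Using N-06, N-07, N-09 (subtract circle equations pairwise → linear system) gives (x, y) ≈ (-37.6, 17.3).
Distances from that point to each station vs reported:
  N-06: calculated 70.0 vs reported 70.0 → residual 0.0 km
  N-07: calculated 144.7 vs reported 144.7 → residual 0.0 km
  N-08: calculated 41.1 vs reported 20.9 → residual 20.2 km
  N-09: calculated 136.6 vs reported 136.6 → residual 0.0 km
N-06, N-07, N-09 are mutually consistent (residuals ≈ 0); N-08 is off by 20.2 km.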